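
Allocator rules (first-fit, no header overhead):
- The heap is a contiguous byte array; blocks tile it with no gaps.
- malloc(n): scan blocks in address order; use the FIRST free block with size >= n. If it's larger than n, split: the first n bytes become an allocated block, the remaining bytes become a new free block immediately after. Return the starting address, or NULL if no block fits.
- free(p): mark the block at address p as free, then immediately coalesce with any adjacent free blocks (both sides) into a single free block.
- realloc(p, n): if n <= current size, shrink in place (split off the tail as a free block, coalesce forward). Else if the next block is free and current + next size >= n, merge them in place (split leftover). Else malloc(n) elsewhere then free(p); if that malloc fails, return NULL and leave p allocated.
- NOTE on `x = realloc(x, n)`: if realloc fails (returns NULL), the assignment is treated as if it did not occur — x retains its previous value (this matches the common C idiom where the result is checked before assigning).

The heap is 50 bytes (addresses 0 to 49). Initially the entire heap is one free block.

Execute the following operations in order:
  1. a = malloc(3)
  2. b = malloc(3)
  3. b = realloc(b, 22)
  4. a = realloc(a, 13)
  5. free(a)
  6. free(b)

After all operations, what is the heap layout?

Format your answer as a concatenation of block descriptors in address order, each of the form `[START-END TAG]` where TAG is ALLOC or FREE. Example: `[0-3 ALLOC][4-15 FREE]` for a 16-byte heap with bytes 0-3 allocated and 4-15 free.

Op 1: a = malloc(3) -> a = 0; heap: [0-2 ALLOC][3-49 FREE]
Op 2: b = malloc(3) -> b = 3; heap: [0-2 ALLOC][3-5 ALLOC][6-49 FREE]
Op 3: b = realloc(b, 22) -> b = 3; heap: [0-2 ALLOC][3-24 ALLOC][25-49 FREE]
Op 4: a = realloc(a, 13) -> a = 25; heap: [0-2 FREE][3-24 ALLOC][25-37 ALLOC][38-49 FREE]
Op 5: free(a) -> (freed a); heap: [0-2 FREE][3-24 ALLOC][25-49 FREE]
Op 6: free(b) -> (freed b); heap: [0-49 FREE]

Answer: [0-49 FREE]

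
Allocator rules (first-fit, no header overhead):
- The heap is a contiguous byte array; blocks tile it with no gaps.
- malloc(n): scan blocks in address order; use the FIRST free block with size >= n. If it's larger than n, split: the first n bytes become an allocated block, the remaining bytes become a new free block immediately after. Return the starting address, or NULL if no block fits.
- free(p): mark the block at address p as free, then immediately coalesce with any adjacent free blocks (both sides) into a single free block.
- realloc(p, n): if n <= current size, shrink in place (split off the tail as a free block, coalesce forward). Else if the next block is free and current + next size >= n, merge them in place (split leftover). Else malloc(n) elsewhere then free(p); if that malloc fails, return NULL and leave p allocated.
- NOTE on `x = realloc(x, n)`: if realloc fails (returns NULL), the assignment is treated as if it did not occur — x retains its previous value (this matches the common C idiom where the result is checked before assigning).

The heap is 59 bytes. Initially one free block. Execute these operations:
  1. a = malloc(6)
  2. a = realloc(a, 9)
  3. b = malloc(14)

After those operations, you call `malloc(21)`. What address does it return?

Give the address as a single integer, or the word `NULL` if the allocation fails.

Op 1: a = malloc(6) -> a = 0; heap: [0-5 ALLOC][6-58 FREE]
Op 2: a = realloc(a, 9) -> a = 0; heap: [0-8 ALLOC][9-58 FREE]
Op 3: b = malloc(14) -> b = 9; heap: [0-8 ALLOC][9-22 ALLOC][23-58 FREE]
malloc(21): first-fit scan over [0-8 ALLOC][9-22 ALLOC][23-58 FREE] -> 23

Answer: 23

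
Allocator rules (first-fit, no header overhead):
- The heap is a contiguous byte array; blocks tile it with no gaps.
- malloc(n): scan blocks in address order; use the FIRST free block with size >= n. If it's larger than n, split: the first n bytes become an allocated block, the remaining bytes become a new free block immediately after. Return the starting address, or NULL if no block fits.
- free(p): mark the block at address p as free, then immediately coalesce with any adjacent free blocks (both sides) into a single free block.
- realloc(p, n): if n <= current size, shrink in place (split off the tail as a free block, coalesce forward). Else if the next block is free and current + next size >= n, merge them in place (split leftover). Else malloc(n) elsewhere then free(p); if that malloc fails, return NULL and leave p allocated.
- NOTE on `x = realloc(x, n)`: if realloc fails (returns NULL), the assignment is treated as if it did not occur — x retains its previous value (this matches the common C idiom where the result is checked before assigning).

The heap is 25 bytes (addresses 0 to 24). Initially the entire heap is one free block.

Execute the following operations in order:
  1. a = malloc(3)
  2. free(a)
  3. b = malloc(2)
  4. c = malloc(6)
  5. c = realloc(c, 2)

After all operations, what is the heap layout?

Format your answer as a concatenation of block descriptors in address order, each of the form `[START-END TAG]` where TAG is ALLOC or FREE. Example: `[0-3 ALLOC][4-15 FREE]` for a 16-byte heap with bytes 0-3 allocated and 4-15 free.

Answer: [0-1 ALLOC][2-3 ALLOC][4-24 FREE]

Derivation:
Op 1: a = malloc(3) -> a = 0; heap: [0-2 ALLOC][3-24 FREE]
Op 2: free(a) -> (freed a); heap: [0-24 FREE]
Op 3: b = malloc(2) -> b = 0; heap: [0-1 ALLOC][2-24 FREE]
Op 4: c = malloc(6) -> c = 2; heap: [0-1 ALLOC][2-7 ALLOC][8-24 FREE]
Op 5: c = realloc(c, 2) -> c = 2; heap: [0-1 ALLOC][2-3 ALLOC][4-24 FREE]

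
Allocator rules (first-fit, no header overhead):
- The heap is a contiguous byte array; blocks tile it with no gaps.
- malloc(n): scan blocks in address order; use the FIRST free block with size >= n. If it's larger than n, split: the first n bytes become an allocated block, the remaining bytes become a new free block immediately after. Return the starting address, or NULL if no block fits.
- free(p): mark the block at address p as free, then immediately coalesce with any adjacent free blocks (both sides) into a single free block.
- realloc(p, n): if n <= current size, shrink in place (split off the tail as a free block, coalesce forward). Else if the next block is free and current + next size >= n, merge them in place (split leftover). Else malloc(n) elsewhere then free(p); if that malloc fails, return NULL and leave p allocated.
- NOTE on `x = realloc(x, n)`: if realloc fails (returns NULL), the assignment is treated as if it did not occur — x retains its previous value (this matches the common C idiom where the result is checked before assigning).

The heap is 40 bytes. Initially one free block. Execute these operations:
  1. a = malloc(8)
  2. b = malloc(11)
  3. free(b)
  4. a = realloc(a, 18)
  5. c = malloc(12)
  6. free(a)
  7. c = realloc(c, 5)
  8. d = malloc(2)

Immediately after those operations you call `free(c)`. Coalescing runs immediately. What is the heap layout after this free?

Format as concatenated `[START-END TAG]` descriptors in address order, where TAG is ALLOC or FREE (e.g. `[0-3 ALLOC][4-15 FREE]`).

Answer: [0-1 ALLOC][2-39 FREE]

Derivation:
Op 1: a = malloc(8) -> a = 0; heap: [0-7 ALLOC][8-39 FREE]
Op 2: b = malloc(11) -> b = 8; heap: [0-7 ALLOC][8-18 ALLOC][19-39 FREE]
Op 3: free(b) -> (freed b); heap: [0-7 ALLOC][8-39 FREE]
Op 4: a = realloc(a, 18) -> a = 0; heap: [0-17 ALLOC][18-39 FREE]
Op 5: c = malloc(12) -> c = 18; heap: [0-17 ALLOC][18-29 ALLOC][30-39 FREE]
Op 6: free(a) -> (freed a); heap: [0-17 FREE][18-29 ALLOC][30-39 FREE]
Op 7: c = realloc(c, 5) -> c = 18; heap: [0-17 FREE][18-22 ALLOC][23-39 FREE]
Op 8: d = malloc(2) -> d = 0; heap: [0-1 ALLOC][2-17 FREE][18-22 ALLOC][23-39 FREE]
free(c): c = 18 -> block [18-22 ALLOC]; mark free, coalesce with adjacent free neighbors -> [0-1 ALLOC][2-39 FREE]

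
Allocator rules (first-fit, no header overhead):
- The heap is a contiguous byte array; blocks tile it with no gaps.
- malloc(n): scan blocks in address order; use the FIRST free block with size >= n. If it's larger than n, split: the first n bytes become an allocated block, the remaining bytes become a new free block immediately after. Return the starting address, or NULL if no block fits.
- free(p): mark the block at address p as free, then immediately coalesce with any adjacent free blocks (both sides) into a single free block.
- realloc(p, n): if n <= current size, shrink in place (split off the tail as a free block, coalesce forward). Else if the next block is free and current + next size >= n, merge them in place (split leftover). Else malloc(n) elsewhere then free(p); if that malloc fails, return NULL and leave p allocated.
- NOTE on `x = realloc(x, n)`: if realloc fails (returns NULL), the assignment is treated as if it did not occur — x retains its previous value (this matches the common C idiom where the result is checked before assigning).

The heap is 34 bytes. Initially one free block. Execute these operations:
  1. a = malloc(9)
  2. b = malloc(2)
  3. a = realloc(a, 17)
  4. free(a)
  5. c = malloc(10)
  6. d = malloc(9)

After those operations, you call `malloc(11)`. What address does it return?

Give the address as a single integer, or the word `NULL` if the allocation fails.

Op 1: a = malloc(9) -> a = 0; heap: [0-8 ALLOC][9-33 FREE]
Op 2: b = malloc(2) -> b = 9; heap: [0-8 ALLOC][9-10 ALLOC][11-33 FREE]
Op 3: a = realloc(a, 17) -> a = 11; heap: [0-8 FREE][9-10 ALLOC][11-27 ALLOC][28-33 FREE]
Op 4: free(a) -> (freed a); heap: [0-8 FREE][9-10 ALLOC][11-33 FREE]
Op 5: c = malloc(10) -> c = 11; heap: [0-8 FREE][9-10 ALLOC][11-20 ALLOC][21-33 FREE]
Op 6: d = malloc(9) -> d = 0; heap: [0-8 ALLOC][9-10 ALLOC][11-20 ALLOC][21-33 FREE]
malloc(11): first-fit scan over [0-8 ALLOC][9-10 ALLOC][11-20 ALLOC][21-33 FREE] -> 21

Answer: 21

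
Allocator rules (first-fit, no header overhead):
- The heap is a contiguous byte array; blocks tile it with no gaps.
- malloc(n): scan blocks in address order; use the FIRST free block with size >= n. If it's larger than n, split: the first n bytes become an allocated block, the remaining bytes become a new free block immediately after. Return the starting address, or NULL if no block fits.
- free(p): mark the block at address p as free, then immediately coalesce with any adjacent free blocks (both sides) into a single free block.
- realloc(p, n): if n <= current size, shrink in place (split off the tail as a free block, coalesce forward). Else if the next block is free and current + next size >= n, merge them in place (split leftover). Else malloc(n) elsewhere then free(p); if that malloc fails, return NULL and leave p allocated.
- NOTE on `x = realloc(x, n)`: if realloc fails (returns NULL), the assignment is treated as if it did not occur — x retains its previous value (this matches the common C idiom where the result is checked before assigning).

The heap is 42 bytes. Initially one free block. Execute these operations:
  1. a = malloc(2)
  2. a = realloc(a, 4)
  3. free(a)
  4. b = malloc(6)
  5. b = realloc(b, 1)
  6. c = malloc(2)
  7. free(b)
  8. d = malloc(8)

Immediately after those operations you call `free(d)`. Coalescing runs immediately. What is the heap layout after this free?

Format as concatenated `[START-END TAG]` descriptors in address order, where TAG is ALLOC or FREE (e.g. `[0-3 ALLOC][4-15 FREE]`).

Answer: [0-0 FREE][1-2 ALLOC][3-41 FREE]

Derivation:
Op 1: a = malloc(2) -> a = 0; heap: [0-1 ALLOC][2-41 FREE]
Op 2: a = realloc(a, 4) -> a = 0; heap: [0-3 ALLOC][4-41 FREE]
Op 3: free(a) -> (freed a); heap: [0-41 FREE]
Op 4: b = malloc(6) -> b = 0; heap: [0-5 ALLOC][6-41 FREE]
Op 5: b = realloc(b, 1) -> b = 0; heap: [0-0 ALLOC][1-41 FREE]
Op 6: c = malloc(2) -> c = 1; heap: [0-0 ALLOC][1-2 ALLOC][3-41 FREE]
Op 7: free(b) -> (freed b); heap: [0-0 FREE][1-2 ALLOC][3-41 FREE]
Op 8: d = malloc(8) -> d = 3; heap: [0-0 FREE][1-2 ALLOC][3-10 ALLOC][11-41 FREE]
free(d): d = 3 -> block [3-10 ALLOC]; mark free, coalesce with adjacent free neighbors -> [0-0 FREE][1-2 ALLOC][3-41 FREE]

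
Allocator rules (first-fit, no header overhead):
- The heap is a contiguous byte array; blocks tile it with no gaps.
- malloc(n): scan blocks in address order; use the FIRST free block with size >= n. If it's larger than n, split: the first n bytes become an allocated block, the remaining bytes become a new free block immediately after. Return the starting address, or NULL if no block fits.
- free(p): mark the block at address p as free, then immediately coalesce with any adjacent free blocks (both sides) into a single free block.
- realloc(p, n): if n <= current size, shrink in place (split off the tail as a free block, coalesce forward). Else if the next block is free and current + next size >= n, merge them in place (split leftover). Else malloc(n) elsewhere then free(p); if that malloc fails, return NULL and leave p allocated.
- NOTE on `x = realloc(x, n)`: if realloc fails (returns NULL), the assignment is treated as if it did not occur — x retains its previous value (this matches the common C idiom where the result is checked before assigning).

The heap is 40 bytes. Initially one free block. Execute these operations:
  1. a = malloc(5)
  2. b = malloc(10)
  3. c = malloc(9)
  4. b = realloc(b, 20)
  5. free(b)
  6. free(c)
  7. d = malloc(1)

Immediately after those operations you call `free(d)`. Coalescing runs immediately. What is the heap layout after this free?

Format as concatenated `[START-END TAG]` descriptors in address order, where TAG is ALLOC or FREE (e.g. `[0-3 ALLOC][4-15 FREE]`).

Op 1: a = malloc(5) -> a = 0; heap: [0-4 ALLOC][5-39 FREE]
Op 2: b = malloc(10) -> b = 5; heap: [0-4 ALLOC][5-14 ALLOC][15-39 FREE]
Op 3: c = malloc(9) -> c = 15; heap: [0-4 ALLOC][5-14 ALLOC][15-23 ALLOC][24-39 FREE]
Op 4: b = realloc(b, 20) -> NULL (b unchanged); heap: [0-4 ALLOC][5-14 ALLOC][15-23 ALLOC][24-39 FREE]
Op 5: free(b) -> (freed b); heap: [0-4 ALLOC][5-14 FREE][15-23 ALLOC][24-39 FREE]
Op 6: free(c) -> (freed c); heap: [0-4 ALLOC][5-39 FREE]
Op 7: d = malloc(1) -> d = 5; heap: [0-4 ALLOC][5-5 ALLOC][6-39 FREE]
free(d): d = 5 -> block [5-5 ALLOC]; mark free, coalesce with adjacent free neighbors -> [0-4 ALLOC][5-39 FREE]

Answer: [0-4 ALLOC][5-39 FREE]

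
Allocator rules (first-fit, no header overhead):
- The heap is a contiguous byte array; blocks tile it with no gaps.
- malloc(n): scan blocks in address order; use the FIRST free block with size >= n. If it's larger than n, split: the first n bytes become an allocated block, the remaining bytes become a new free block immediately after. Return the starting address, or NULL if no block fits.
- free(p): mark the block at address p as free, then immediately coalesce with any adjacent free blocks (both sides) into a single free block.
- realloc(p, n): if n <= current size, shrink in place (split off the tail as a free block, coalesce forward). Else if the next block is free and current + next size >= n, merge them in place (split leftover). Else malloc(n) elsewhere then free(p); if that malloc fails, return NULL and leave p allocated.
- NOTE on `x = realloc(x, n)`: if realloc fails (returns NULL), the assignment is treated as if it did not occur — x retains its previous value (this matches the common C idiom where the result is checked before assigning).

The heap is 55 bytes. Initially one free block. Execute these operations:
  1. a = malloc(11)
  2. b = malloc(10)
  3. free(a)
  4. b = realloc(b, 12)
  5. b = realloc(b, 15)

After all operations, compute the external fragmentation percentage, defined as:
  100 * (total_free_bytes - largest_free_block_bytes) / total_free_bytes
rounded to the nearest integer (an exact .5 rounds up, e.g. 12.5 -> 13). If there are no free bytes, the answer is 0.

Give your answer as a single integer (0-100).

Op 1: a = malloc(11) -> a = 0; heap: [0-10 ALLOC][11-54 FREE]
Op 2: b = malloc(10) -> b = 11; heap: [0-10 ALLOC][11-20 ALLOC][21-54 FREE]
Op 3: free(a) -> (freed a); heap: [0-10 FREE][11-20 ALLOC][21-54 FREE]
Op 4: b = realloc(b, 12) -> b = 11; heap: [0-10 FREE][11-22 ALLOC][23-54 FREE]
Op 5: b = realloc(b, 15) -> b = 11; heap: [0-10 FREE][11-25 ALLOC][26-54 FREE]
Free blocks: [11 29] total_free=40 largest=29 -> 100*(40-29)/40 = 1100/40 = 27.5 -> rounds to 28

Answer: 28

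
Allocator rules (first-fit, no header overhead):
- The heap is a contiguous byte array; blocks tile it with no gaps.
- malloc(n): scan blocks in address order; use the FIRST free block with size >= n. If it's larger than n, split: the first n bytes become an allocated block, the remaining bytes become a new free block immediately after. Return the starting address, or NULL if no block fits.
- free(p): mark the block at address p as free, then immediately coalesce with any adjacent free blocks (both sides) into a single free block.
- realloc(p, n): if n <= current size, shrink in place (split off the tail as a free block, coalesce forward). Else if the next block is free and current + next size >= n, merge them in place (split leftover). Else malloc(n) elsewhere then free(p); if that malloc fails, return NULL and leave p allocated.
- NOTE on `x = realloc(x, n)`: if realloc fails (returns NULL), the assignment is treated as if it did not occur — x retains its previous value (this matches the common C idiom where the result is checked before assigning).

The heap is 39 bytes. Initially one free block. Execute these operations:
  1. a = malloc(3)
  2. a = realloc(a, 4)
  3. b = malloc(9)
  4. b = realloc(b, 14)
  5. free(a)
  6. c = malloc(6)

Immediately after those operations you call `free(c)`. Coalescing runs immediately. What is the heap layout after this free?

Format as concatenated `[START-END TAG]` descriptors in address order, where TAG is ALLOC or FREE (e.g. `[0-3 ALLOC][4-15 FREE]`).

Answer: [0-3 FREE][4-17 ALLOC][18-38 FREE]

Derivation:
Op 1: a = malloc(3) -> a = 0; heap: [0-2 ALLOC][3-38 FREE]
Op 2: a = realloc(a, 4) -> a = 0; heap: [0-3 ALLOC][4-38 FREE]
Op 3: b = malloc(9) -> b = 4; heap: [0-3 ALLOC][4-12 ALLOC][13-38 FREE]
Op 4: b = realloc(b, 14) -> b = 4; heap: [0-3 ALLOC][4-17 ALLOC][18-38 FREE]
Op 5: free(a) -> (freed a); heap: [0-3 FREE][4-17 ALLOC][18-38 FREE]
Op 6: c = malloc(6) -> c = 18; heap: [0-3 FREE][4-17 ALLOC][18-23 ALLOC][24-38 FREE]
free(c): c = 18 -> block [18-23 ALLOC]; mark free, coalesce with adjacent free neighbors -> [0-3 FREE][4-17 ALLOC][18-38 FREE]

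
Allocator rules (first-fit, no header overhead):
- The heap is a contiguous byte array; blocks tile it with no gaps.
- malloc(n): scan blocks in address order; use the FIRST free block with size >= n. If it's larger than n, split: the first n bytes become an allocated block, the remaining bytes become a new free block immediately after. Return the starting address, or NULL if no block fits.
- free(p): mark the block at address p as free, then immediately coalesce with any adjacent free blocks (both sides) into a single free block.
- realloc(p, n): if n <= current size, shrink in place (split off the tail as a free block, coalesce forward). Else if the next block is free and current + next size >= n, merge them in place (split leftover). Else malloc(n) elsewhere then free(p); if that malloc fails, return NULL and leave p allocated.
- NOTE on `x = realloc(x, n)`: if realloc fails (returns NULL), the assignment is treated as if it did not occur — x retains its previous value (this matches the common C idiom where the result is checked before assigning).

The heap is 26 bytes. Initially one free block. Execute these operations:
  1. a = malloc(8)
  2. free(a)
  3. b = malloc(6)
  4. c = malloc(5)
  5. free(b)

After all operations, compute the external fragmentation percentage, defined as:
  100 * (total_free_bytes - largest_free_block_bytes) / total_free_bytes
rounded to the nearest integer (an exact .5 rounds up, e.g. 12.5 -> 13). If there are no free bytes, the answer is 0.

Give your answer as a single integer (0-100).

Op 1: a = malloc(8) -> a = 0; heap: [0-7 ALLOC][8-25 FREE]
Op 2: free(a) -> (freed a); heap: [0-25 FREE]
Op 3: b = malloc(6) -> b = 0; heap: [0-5 ALLOC][6-25 FREE]
Op 4: c = malloc(5) -> c = 6; heap: [0-5 ALLOC][6-10 ALLOC][11-25 FREE]
Op 5: free(b) -> (freed b); heap: [0-5 FREE][6-10 ALLOC][11-25 FREE]
Free blocks: [6 15] total_free=21 largest=15 -> 100*(21-15)/21 = 600/21 ≈ 28.571 -> rounds to 29

Answer: 29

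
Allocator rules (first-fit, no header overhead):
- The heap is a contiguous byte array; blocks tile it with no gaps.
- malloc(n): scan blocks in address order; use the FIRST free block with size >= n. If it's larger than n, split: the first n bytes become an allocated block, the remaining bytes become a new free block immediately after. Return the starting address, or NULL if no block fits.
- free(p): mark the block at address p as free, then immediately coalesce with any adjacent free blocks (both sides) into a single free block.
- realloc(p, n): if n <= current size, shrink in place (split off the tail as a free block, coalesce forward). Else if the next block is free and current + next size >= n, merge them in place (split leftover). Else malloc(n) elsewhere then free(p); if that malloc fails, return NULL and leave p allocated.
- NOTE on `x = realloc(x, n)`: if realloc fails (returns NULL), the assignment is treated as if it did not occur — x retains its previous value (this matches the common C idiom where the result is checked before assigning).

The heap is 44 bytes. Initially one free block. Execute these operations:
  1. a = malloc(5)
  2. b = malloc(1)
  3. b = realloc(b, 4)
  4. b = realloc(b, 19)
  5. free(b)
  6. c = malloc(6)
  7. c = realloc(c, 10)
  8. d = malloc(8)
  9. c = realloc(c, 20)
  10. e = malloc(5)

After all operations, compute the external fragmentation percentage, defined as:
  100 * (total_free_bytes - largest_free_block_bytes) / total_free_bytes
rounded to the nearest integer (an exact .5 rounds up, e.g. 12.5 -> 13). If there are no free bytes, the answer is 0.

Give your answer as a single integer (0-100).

Op 1: a = malloc(5) -> a = 0; heap: [0-4 ALLOC][5-43 FREE]
Op 2: b = malloc(1) -> b = 5; heap: [0-4 ALLOC][5-5 ALLOC][6-43 FREE]
Op 3: b = realloc(b, 4) -> b = 5; heap: [0-4 ALLOC][5-8 ALLOC][9-43 FREE]
Op 4: b = realloc(b, 19) -> b = 5; heap: [0-4 ALLOC][5-23 ALLOC][24-43 FREE]
Op 5: free(b) -> (freed b); heap: [0-4 ALLOC][5-43 FREE]
Op 6: c = malloc(6) -> c = 5; heap: [0-4 ALLOC][5-10 ALLOC][11-43 FREE]
Op 7: c = realloc(c, 10) -> c = 5; heap: [0-4 ALLOC][5-14 ALLOC][15-43 FREE]
Op 8: d = malloc(8) -> d = 15; heap: [0-4 ALLOC][5-14 ALLOC][15-22 ALLOC][23-43 FREE]
Op 9: c = realloc(c, 20) -> c = 23; heap: [0-4 ALLOC][5-14 FREE][15-22 ALLOC][23-42 ALLOC][43-43 FREE]
Op 10: e = malloc(5) -> e = 5; heap: [0-4 ALLOC][5-9 ALLOC][10-14 FREE][15-22 ALLOC][23-42 ALLOC][43-43 FREE]
Free blocks: [5 1] total_free=6 largest=5 -> 100*(6-5)/6 = 100/6 ≈ 16.667 -> rounds to 17

Answer: 17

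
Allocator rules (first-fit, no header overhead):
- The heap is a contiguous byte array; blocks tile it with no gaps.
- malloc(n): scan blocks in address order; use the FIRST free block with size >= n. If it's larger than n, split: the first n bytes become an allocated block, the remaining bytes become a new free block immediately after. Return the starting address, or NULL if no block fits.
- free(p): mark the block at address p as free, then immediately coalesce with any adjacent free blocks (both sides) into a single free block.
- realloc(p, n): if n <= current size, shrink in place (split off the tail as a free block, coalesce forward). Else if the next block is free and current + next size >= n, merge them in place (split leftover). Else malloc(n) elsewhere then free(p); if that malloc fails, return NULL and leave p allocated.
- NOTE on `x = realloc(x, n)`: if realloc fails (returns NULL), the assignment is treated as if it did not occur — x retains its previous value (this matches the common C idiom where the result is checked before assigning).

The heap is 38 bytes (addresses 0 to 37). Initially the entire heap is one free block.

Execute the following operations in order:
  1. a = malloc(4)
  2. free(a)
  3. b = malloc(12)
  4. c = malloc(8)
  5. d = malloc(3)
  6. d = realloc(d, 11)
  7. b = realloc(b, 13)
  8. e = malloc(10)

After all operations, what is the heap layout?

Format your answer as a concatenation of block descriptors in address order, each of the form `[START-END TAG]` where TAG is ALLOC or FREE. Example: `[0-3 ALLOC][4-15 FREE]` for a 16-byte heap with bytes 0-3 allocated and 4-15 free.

Answer: [0-11 ALLOC][12-19 ALLOC][20-30 ALLOC][31-37 FREE]

Derivation:
Op 1: a = malloc(4) -> a = 0; heap: [0-3 ALLOC][4-37 FREE]
Op 2: free(a) -> (freed a); heap: [0-37 FREE]
Op 3: b = malloc(12) -> b = 0; heap: [0-11 ALLOC][12-37 FREE]
Op 4: c = malloc(8) -> c = 12; heap: [0-11 ALLOC][12-19 ALLOC][20-37 FREE]
Op 5: d = malloc(3) -> d = 20; heap: [0-11 ALLOC][12-19 ALLOC][20-22 ALLOC][23-37 FREE]
Op 6: d = realloc(d, 11) -> d = 20; heap: [0-11 ALLOC][12-19 ALLOC][20-30 ALLOC][31-37 FREE]
Op 7: b = realloc(b, 13) -> NULL (b unchanged); heap: [0-11 ALLOC][12-19 ALLOC][20-30 ALLOC][31-37 FREE]
Op 8: e = malloc(10) -> e = NULL; heap: [0-11 ALLOC][12-19 ALLOC][20-30 ALLOC][31-37 FREE]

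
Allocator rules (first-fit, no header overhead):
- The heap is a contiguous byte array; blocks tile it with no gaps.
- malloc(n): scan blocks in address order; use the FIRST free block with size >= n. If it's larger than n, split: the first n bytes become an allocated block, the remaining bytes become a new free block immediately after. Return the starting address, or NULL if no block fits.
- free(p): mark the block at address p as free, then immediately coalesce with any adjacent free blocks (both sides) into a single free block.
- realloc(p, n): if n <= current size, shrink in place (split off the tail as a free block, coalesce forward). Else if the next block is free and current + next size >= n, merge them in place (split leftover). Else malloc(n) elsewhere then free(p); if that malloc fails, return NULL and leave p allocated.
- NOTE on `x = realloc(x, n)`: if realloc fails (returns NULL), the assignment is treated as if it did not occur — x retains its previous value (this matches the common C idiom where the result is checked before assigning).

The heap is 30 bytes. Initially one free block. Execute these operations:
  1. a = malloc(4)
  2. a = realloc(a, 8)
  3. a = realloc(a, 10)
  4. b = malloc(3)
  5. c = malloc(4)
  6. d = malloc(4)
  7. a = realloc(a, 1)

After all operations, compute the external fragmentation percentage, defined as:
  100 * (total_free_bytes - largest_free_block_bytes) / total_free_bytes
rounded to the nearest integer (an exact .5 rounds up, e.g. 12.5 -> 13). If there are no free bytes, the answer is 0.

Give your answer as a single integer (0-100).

Answer: 50

Derivation:
Op 1: a = malloc(4) -> a = 0; heap: [0-3 ALLOC][4-29 FREE]
Op 2: a = realloc(a, 8) -> a = 0; heap: [0-7 ALLOC][8-29 FREE]
Op 3: a = realloc(a, 10) -> a = 0; heap: [0-9 ALLOC][10-29 FREE]
Op 4: b = malloc(3) -> b = 10; heap: [0-9 ALLOC][10-12 ALLOC][13-29 FREE]
Op 5: c = malloc(4) -> c = 13; heap: [0-9 ALLOC][10-12 ALLOC][13-16 ALLOC][17-29 FREE]
Op 6: d = malloc(4) -> d = 17; heap: [0-9 ALLOC][10-12 ALLOC][13-16 ALLOC][17-20 ALLOC][21-29 FREE]
Op 7: a = realloc(a, 1) -> a = 0; heap: [0-0 ALLOC][1-9 FREE][10-12 ALLOC][13-16 ALLOC][17-20 ALLOC][21-29 FREE]
Free blocks: [9 9] total_free=18 largest=9 -> 100*(18-9)/18 = 900/18 = 50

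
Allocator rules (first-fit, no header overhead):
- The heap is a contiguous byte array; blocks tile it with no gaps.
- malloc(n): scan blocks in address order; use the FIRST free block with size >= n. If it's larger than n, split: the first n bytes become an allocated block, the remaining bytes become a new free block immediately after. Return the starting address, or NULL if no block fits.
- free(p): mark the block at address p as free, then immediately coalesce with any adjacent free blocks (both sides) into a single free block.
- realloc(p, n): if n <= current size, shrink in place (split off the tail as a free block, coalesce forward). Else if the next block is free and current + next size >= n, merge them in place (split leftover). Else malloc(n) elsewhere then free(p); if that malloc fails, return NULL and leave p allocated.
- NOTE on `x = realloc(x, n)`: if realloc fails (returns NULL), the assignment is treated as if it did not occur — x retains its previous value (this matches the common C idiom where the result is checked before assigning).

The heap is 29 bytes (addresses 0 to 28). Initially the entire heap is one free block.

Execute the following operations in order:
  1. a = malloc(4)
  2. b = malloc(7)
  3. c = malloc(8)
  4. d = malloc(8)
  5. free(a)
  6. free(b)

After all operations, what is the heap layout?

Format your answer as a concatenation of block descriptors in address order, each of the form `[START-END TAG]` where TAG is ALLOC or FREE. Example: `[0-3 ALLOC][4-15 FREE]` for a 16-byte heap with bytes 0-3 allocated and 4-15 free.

Answer: [0-10 FREE][11-18 ALLOC][19-26 ALLOC][27-28 FREE]

Derivation:
Op 1: a = malloc(4) -> a = 0; heap: [0-3 ALLOC][4-28 FREE]
Op 2: b = malloc(7) -> b = 4; heap: [0-3 ALLOC][4-10 ALLOC][11-28 FREE]
Op 3: c = malloc(8) -> c = 11; heap: [0-3 ALLOC][4-10 ALLOC][11-18 ALLOC][19-28 FREE]
Op 4: d = malloc(8) -> d = 19; heap: [0-3 ALLOC][4-10 ALLOC][11-18 ALLOC][19-26 ALLOC][27-28 FREE]
Op 5: free(a) -> (freed a); heap: [0-3 FREE][4-10 ALLOC][11-18 ALLOC][19-26 ALLOC][27-28 FREE]
Op 6: free(b) -> (freed b); heap: [0-10 FREE][11-18 ALLOC][19-26 ALLOC][27-28 FREE]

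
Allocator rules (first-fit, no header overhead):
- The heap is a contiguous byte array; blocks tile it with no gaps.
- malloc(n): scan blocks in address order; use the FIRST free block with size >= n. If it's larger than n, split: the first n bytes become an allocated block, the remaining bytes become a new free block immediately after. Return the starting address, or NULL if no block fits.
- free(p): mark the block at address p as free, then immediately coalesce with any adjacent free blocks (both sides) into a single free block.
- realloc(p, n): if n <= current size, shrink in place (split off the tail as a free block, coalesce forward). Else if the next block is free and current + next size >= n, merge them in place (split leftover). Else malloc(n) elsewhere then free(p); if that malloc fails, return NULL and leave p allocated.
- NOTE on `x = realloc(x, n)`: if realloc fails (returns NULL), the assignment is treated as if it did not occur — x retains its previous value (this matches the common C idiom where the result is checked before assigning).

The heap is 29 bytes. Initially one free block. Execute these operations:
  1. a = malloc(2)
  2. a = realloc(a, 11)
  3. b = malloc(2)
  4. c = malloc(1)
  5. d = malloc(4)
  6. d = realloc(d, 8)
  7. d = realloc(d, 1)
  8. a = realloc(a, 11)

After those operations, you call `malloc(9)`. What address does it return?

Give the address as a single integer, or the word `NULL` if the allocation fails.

Answer: 15

Derivation:
Op 1: a = malloc(2) -> a = 0; heap: [0-1 ALLOC][2-28 FREE]
Op 2: a = realloc(a, 11) -> a = 0; heap: [0-10 ALLOC][11-28 FREE]
Op 3: b = malloc(2) -> b = 11; heap: [0-10 ALLOC][11-12 ALLOC][13-28 FREE]
Op 4: c = malloc(1) -> c = 13; heap: [0-10 ALLOC][11-12 ALLOC][13-13 ALLOC][14-28 FREE]
Op 5: d = malloc(4) -> d = 14; heap: [0-10 ALLOC][11-12 ALLOC][13-13 ALLOC][14-17 ALLOC][18-28 FREE]
Op 6: d = realloc(d, 8) -> d = 14; heap: [0-10 ALLOC][11-12 ALLOC][13-13 ALLOC][14-21 ALLOC][22-28 FREE]
Op 7: d = realloc(d, 1) -> d = 14; heap: [0-10 ALLOC][11-12 ALLOC][13-13 ALLOC][14-14 ALLOC][15-28 FREE]
Op 8: a = realloc(a, 11) -> a = 0; heap: [0-10 ALLOC][11-12 ALLOC][13-13 ALLOC][14-14 ALLOC][15-28 FREE]
malloc(9): first-fit scan over [0-10 ALLOC][11-12 ALLOC][13-13 ALLOC][14-14 ALLOC][15-28 FREE] -> 15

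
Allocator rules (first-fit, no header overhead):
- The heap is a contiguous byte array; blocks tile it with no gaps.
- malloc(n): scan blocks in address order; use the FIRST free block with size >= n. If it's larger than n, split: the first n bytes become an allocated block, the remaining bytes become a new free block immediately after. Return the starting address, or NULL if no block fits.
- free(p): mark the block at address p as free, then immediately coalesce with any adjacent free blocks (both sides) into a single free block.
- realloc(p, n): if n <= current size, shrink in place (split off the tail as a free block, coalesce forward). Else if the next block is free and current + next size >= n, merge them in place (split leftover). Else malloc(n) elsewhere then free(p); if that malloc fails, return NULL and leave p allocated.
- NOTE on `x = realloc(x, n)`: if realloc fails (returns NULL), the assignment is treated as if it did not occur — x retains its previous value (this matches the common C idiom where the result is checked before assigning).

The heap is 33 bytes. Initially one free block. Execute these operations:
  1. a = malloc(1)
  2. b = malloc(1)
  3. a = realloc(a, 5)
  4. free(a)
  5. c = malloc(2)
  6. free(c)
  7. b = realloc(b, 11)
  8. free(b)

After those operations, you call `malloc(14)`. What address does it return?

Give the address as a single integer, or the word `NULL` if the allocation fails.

Answer: 0

Derivation:
Op 1: a = malloc(1) -> a = 0; heap: [0-0 ALLOC][1-32 FREE]
Op 2: b = malloc(1) -> b = 1; heap: [0-0 ALLOC][1-1 ALLOC][2-32 FREE]
Op 3: a = realloc(a, 5) -> a = 2; heap: [0-0 FREE][1-1 ALLOC][2-6 ALLOC][7-32 FREE]
Op 4: free(a) -> (freed a); heap: [0-0 FREE][1-1 ALLOC][2-32 FREE]
Op 5: c = malloc(2) -> c = 2; heap: [0-0 FREE][1-1 ALLOC][2-3 ALLOC][4-32 FREE]
Op 6: free(c) -> (freed c); heap: [0-0 FREE][1-1 ALLOC][2-32 FREE]
Op 7: b = realloc(b, 11) -> b = 1; heap: [0-0 FREE][1-11 ALLOC][12-32 FREE]
Op 8: free(b) -> (freed b); heap: [0-32 FREE]
malloc(14): first-fit scan over [0-32 FREE] -> 0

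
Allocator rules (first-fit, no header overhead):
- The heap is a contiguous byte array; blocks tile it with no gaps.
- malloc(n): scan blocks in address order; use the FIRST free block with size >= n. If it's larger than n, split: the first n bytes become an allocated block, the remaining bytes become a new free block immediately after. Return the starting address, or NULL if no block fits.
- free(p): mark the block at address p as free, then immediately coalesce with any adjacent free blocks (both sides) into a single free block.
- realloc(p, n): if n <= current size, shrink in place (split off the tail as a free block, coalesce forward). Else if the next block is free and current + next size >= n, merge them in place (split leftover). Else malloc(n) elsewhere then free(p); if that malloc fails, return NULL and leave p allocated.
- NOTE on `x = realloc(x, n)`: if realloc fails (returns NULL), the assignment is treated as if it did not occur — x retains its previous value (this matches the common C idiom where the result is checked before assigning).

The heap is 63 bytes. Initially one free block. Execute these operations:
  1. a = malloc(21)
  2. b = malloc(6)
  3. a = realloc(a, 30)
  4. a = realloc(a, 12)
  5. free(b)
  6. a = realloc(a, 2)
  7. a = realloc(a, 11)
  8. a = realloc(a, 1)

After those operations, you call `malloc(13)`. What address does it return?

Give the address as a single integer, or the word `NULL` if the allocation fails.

Op 1: a = malloc(21) -> a = 0; heap: [0-20 ALLOC][21-62 FREE]
Op 2: b = malloc(6) -> b = 21; heap: [0-20 ALLOC][21-26 ALLOC][27-62 FREE]
Op 3: a = realloc(a, 30) -> a = 27; heap: [0-20 FREE][21-26 ALLOC][27-56 ALLOC][57-62 FREE]
Op 4: a = realloc(a, 12) -> a = 27; heap: [0-20 FREE][21-26 ALLOC][27-38 ALLOC][39-62 FREE]
Op 5: free(b) -> (freed b); heap: [0-26 FREE][27-38 ALLOC][39-62 FREE]
Op 6: a = realloc(a, 2) -> a = 27; heap: [0-26 FREE][27-28 ALLOC][29-62 FREE]
Op 7: a = realloc(a, 11) -> a = 27; heap: [0-26 FREE][27-37 ALLOC][38-62 FREE]
Op 8: a = realloc(a, 1) -> a = 27; heap: [0-26 FREE][27-27 ALLOC][28-62 FREE]
malloc(13): first-fit scan over [0-26 FREE][27-27 ALLOC][28-62 FREE] -> 0

Answer: 0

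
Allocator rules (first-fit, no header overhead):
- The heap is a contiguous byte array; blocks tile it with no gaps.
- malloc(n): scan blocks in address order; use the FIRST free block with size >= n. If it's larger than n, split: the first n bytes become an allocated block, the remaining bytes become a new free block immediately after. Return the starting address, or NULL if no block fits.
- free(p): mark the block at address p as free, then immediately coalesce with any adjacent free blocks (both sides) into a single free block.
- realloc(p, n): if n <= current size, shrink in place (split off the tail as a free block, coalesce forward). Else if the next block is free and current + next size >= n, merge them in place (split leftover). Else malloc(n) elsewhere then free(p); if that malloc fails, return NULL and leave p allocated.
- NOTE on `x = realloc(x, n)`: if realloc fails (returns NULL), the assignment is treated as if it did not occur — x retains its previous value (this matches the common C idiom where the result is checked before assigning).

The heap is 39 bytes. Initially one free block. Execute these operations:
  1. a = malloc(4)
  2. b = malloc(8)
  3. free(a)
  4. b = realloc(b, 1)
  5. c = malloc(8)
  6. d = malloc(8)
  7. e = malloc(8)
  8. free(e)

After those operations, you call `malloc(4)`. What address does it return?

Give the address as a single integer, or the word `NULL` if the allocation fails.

Op 1: a = malloc(4) -> a = 0; heap: [0-3 ALLOC][4-38 FREE]
Op 2: b = malloc(8) -> b = 4; heap: [0-3 ALLOC][4-11 ALLOC][12-38 FREE]
Op 3: free(a) -> (freed a); heap: [0-3 FREE][4-11 ALLOC][12-38 FREE]
Op 4: b = realloc(b, 1) -> b = 4; heap: [0-3 FREE][4-4 ALLOC][5-38 FREE]
Op 5: c = malloc(8) -> c = 5; heap: [0-3 FREE][4-4 ALLOC][5-12 ALLOC][13-38 FREE]
Op 6: d = malloc(8) -> d = 13; heap: [0-3 FREE][4-4 ALLOC][5-12 ALLOC][13-20 ALLOC][21-38 FREE]
Op 7: e = malloc(8) -> e = 21; heap: [0-3 FREE][4-4 ALLOC][5-12 ALLOC][13-20 ALLOC][21-28 ALLOC][29-38 FREE]
Op 8: free(e) -> (freed e); heap: [0-3 FREE][4-4 ALLOC][5-12 ALLOC][13-20 ALLOC][21-38 FREE]
malloc(4): first-fit scan over [0-3 FREE][4-4 ALLOC][5-12 ALLOC][13-20 ALLOC][21-38 FREE] -> 0

Answer: 0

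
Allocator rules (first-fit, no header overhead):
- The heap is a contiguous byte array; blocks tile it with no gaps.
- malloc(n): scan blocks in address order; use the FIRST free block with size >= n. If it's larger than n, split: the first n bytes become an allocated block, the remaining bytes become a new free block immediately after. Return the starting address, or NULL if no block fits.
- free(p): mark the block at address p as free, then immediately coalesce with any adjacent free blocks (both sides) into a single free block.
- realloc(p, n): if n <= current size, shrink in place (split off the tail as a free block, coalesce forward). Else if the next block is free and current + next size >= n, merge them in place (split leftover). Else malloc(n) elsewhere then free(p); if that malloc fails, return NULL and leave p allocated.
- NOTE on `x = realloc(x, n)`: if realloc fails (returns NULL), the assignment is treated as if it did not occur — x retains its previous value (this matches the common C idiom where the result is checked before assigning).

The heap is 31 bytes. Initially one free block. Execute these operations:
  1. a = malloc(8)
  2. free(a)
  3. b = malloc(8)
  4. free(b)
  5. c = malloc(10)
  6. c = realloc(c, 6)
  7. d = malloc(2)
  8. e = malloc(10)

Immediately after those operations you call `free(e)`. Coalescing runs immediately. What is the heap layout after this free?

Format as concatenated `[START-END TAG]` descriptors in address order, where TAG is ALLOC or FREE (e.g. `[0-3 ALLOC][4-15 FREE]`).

Answer: [0-5 ALLOC][6-7 ALLOC][8-30 FREE]

Derivation:
Op 1: a = malloc(8) -> a = 0; heap: [0-7 ALLOC][8-30 FREE]
Op 2: free(a) -> (freed a); heap: [0-30 FREE]
Op 3: b = malloc(8) -> b = 0; heap: [0-7 ALLOC][8-30 FREE]
Op 4: free(b) -> (freed b); heap: [0-30 FREE]
Op 5: c = malloc(10) -> c = 0; heap: [0-9 ALLOC][10-30 FREE]
Op 6: c = realloc(c, 6) -> c = 0; heap: [0-5 ALLOC][6-30 FREE]
Op 7: d = malloc(2) -> d = 6; heap: [0-5 ALLOC][6-7 ALLOC][8-30 FREE]
Op 8: e = malloc(10) -> e = 8; heap: [0-5 ALLOC][6-7 ALLOC][8-17 ALLOC][18-30 FREE]
free(e): e = 8 -> block [8-17 ALLOC]; mark free, coalesce with adjacent free neighbors -> [0-5 ALLOC][6-7 ALLOC][8-30 FREE]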